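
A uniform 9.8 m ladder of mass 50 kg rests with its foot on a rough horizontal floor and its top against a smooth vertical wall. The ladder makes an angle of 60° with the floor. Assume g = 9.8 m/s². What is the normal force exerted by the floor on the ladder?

ΣF_y = 0: N_floor = 50×9.8 = 490 N.

N_floor ≈ 490 N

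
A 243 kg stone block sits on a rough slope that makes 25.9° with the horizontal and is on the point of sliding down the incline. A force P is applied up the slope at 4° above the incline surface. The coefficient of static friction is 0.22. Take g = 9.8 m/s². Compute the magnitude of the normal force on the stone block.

On the verge of sliding down the incline, friction equals μN and acts up the slope.
Perpendicular: N + P sin 4° = W cos 25.9° = 2142 N.
Along incline: P cos 4° + μN = W sin 25.9° with W sin 25.9° = 1040 N.
Solving the pair for P and N: P = 579.2 N, N = 2102 N (and f = μN = 462.4 N).

N ≈ 2100 N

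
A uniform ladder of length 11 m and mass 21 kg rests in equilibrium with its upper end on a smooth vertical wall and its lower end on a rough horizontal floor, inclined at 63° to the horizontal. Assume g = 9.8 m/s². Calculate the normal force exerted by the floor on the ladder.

ΣF_y = 0: N_floor = 21×9.8 = 205.8 N.

N_floor ≈ 206 N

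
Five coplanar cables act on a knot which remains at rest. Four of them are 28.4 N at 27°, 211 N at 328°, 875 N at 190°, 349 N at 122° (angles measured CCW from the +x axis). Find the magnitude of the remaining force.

F ≈ 844 N

Sum the known components: ΣF_x = -842.4 N, ΣF_y = 45.11 N.
For equilibrium the remaining force must supply (−ΣF_x, −ΣF_y) = (842.4, -45.11) N.
Magnitude = √((842.4)² + (-45.11)²) = 843.6 N; direction = atan2(-45.11, 842.4) = 356.9°.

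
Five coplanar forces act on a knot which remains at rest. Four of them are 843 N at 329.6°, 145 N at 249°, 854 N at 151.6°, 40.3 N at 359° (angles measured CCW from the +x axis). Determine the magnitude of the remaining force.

F ≈ 161 N

Sum the known components: ΣF_x = -35.79 N, ΣF_y = -156.5 N.
For equilibrium the remaining force must supply (−ΣF_x, −ΣF_y) = (35.79, 156.5) N.
Magnitude = √((35.79)² + (156.5)²) = 160.5 N; direction = atan2(156.5, 35.79) = 77.1°.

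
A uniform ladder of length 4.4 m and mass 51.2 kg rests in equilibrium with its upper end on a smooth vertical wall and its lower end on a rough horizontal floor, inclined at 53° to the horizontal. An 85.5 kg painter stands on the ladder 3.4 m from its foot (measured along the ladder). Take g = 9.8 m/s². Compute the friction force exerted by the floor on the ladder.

f ≈ 677 N

Torques about the foot: N_wall · 4.4 sin 53° = 51.2×9.8×2.2 cos 53° + 85.5×9.8×3.4 cos 53° → N_wall = 676.95 N.
ΣF_x = 0: f_floor = N_wall = 676.95 N.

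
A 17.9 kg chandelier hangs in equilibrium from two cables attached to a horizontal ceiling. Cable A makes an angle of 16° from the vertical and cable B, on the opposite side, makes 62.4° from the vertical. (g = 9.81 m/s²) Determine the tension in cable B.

T_B ≈ 49.4 N

Angles from the horizontal: cable A is 90° − 16° = 74°, cable B is 90° − 62.4° = 27.6°.
Weight W = 17.9 × 9.81 = 175.6 N acts straight down.
Horizontal: T_A cos 74° = T_B cos 27.6°  →  T_A = 3.215 T_B.
Vertical: T_A sin 74° + T_B sin 27.6° = 175.6.
Substituting the horizontal relation into the vertical equation gives 3.554 T_B = 175.6, so T_B = 49.41 N.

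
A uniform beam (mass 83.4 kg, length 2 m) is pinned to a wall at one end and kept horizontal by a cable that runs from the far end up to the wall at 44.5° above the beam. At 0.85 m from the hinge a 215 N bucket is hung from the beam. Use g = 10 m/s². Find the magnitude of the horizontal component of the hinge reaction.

Take torques about the hinge: T sin 44.5° · 2 = 83.4×10×1 + 215×0.85 = 1016.8 N·m.
So T = 1016.8 / (0.7009 × 2) = 725.31 N.
ΣF_x = 0: H_x = T cos 44.5° = 517.33 N.

H_x ≈ 517 N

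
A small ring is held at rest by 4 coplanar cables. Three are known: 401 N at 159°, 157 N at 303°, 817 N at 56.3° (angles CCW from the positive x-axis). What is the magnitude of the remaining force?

F ≈ 711 N

Sum the known components: ΣF_x = 164.5 N, ΣF_y = 691.7 N.
For equilibrium the remaining force must supply (−ΣF_x, −ΣF_y) = (-164.5, -691.7) N.
Magnitude = √((-164.5)² + (-691.7)²) = 711 N; direction = atan2(-691.7, -164.5) = 256.6°.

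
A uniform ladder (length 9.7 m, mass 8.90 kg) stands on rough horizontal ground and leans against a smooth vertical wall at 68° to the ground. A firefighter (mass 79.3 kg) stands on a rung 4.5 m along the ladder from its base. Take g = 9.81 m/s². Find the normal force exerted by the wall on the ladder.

N_wall ≈ 163 N

Torques about the foot: N_wall · 9.7 sin 68° = 8.90×9.81×4.85 cos 68° + 79.3×9.81×4.5 cos 68° → N_wall = 163.45 N.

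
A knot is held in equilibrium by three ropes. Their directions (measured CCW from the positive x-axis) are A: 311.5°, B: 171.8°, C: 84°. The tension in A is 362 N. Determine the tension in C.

T_C ≈ 234 N

Resolve: ΣF_x = 362 cos 311.5° + T_B cos 171.8° + T_C cos 84° = 0.
        ΣF_y = 362 sin 311.5° + T_B sin 171.8° + T_C sin 84° = 0.
The known terms sum to (239.9, -271.1) N, so -0.9898 T_B + 0.1045 T_C = -239.9 and 0.1426 T_B + 0.9945 T_C = 271.1.
Solving simultaneously: T_B = 267.1 N, T_C = 234.3 N.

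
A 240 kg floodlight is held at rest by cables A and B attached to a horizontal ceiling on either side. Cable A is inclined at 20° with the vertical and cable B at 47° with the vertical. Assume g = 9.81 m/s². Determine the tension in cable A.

T_A ≈ 1870 N

Angles from the horizontal: cable A is 90° − 20° = 70°, cable B is 90° − 47° = 43°.
Weight W = 240 × 9.81 = 2354 N acts straight down.
Horizontal: T_A cos 70° = T_B cos 43°  →  T_B = 0.4677 T_A.
Vertical: T_A sin 70° + T_B sin 43° = 2354.
Substituting the horizontal relation into the vertical equation gives 1.259 T_A = 2354, so T_A = 1871 N.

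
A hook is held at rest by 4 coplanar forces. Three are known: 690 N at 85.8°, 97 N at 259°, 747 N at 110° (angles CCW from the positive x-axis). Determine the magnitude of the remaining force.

F ≈ 1310 N

Sum the known components: ΣF_x = -223.5 N, ΣF_y = 1295 N.
For equilibrium the remaining force must supply (−ΣF_x, −ΣF_y) = (223.5, -1295) N.
Magnitude = √((223.5)² + (-1295)²) = 1314 N; direction = atan2(-1295, 223.5) = 279.8°.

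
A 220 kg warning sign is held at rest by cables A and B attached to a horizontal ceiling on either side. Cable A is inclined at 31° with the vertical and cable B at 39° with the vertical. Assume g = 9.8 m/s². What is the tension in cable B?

T_B ≈ 1180 N

Angles from the horizontal: cable A is 90° − 31° = 59°, cable B is 90° − 39° = 51°.
Weight W = 220 × 9.8 = 2156 N acts straight down.
Horizontal: T_A cos 59° = T_B cos 51°  →  T_A = 1.222 T_B.
Vertical: T_A sin 59° + T_B sin 51° = 2156.
Substituting the horizontal relation into the vertical equation gives 1.825 T_B = 2156, so T_B = 1182 N.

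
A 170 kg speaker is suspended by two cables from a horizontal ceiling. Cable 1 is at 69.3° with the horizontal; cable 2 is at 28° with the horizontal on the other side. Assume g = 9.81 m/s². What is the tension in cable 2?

T_2 ≈ 594 N

Weight W = 170 × 9.81 = 1668 N acts straight down.
Horizontal: T_1 cos 69.3° = T_2 cos 28°  →  T_1 = 2.498 T_2.
Vertical: T_1 sin 69.3° + T_2 sin 28° = 1668.
Substituting the horizontal relation into the vertical equation gives 2.806 T_2 = 1668, so T_2 = 594.3 N.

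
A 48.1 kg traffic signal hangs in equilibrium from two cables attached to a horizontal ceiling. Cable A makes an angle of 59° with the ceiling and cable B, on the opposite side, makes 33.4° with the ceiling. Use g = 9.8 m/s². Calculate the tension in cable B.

Weight W = 48.1 × 9.8 = 471.4 N acts straight down.
Horizontal: T_A cos 59° = T_B cos 33.4°  →  T_A = 1.621 T_B.
Vertical: T_A sin 59° + T_B sin 33.4° = 471.4.
Substituting the horizontal relation into the vertical equation gives 1.94 T_B = 471.4, so T_B = 243 N.

T_B ≈ 243 N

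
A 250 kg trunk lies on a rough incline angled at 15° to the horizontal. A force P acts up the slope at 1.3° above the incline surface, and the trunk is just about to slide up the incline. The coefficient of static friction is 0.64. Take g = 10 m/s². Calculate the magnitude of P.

P ≈ 2160 N

On the verge of sliding up the incline, friction equals μN and acts down the slope.
Perpendicular: N + P sin 1.3° = W cos 15° = 2415 N.
Along incline: P cos 1.3° = W sin 15° + μN  with W sin 15° = 647 N.
Solving the pair for P and N: P = 2162 N, N = 2366 N (and f = μN = 1514 N).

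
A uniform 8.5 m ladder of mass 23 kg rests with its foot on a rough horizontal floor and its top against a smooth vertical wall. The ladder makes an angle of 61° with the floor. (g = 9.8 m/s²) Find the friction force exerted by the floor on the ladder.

Torques about the foot: N_wall · 8.5 sin 61° = 23×9.8×4.25 cos 61° → N_wall = 62.471 N.
ΣF_x = 0: f_floor = N_wall = 62.471 N.

f ≈ 62.5 N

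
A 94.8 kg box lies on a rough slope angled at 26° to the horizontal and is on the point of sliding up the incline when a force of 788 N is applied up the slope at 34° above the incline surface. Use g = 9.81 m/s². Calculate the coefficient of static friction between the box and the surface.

On the verge of sliding up the incline, friction is at its maximum μN and acts down the slope.
Perpendicular to incline: N = W cos 26° − P sin 34° = 835.9 − 440.6 = 395.2 N.
Along incline: P cos 34° − μN = W sin 26° → μ = −(W sin 26° − P cos 34°) / N = 0.6214.

μ ≈ 0.621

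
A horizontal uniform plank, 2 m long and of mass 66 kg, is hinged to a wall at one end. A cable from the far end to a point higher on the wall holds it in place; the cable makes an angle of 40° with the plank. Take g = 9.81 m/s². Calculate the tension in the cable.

Take torques about the hinge: T sin 40° · 2 = 66×9.81×1 = 647.46 N·m.
So T = 647.46 / (0.6428 × 2) = 503.63 N.

T ≈ 504 N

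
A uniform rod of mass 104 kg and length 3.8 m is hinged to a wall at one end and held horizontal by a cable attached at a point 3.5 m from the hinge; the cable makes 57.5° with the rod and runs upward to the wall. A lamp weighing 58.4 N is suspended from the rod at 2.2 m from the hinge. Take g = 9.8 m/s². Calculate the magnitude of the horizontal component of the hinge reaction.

H_x ≈ 376 N

Take torques about the hinge: T sin 57.5° · 3.5 = 104×9.8×1.9 + 58.4×2.2 = 2065 N·m.
So T = 2065 / (0.8434 × 3.5) = 699.54 N.
ΣF_x = 0: H_x = T cos 57.5° = 375.86 N.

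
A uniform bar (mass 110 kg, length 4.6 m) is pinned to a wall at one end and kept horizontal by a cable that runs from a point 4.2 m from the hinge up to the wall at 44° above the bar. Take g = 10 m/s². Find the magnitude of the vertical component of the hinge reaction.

Take torques about the hinge: T sin 44° · 4.2 = 110×10×2.3 = 2530 N·m.
So T = 2530 / (0.6947 × 4.2) = 867.16 N.
ΣF_y = 0: H_y = (110×10) − T sin 44° = 1100 − 602.38 = 497.62 N.

|H_y| ≈ 498 N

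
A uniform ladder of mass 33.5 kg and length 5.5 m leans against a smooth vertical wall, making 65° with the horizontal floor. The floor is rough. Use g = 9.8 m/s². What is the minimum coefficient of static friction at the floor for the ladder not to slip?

μ_min ≈ 0.233

ΣF_y = 0: N_floor = 33.5×9.8 = 328.3 N.
Torques about the foot: N_wall · 5.5 sin 65° = 33.5×9.8×2.75 cos 65° → N_wall = 76.544 N.
ΣF_x = 0: f_floor = N_wall = 76.544 N.
μ_min = f_floor / N_floor = 76.544 / 328.3 = 0.2332.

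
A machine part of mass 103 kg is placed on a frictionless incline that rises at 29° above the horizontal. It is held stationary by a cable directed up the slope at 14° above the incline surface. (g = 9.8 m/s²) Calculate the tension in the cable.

T ≈ 504 N

Take axes along and perpendicular to the incline. Weight components: W sin 29° = 489.4 N down-slope, W cos 29° = 882.8 N into the surface.
Along incline: T cos 14° = W sin 29° → T = 504.3 N.
Perpendicular: N = W cos 29° − T sin 14° = 760.8 N.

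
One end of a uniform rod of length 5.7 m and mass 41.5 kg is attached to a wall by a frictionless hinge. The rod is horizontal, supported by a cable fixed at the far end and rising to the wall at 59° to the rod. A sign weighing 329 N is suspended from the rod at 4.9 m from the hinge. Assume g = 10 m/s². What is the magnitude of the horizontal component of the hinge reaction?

H_x ≈ 295 N

Take torques about the hinge: T sin 59° · 5.7 = 41.5×10×2.85 + 329×4.9 = 2794.9 N·m.
So T = 2794.9 / (0.8572 × 5.7) = 572.03 N.
ΣF_x = 0: H_x = T cos 59° = 294.62 N.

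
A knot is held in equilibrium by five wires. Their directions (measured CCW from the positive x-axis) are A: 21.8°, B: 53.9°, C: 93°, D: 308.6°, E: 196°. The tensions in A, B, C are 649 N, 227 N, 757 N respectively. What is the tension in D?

T_D ≈ 1020 N

Resolve: ΣF_x = 649 cos 21.8° + 227 cos 53.9° + 757 cos 93° + T_D cos 308.6° + T_E cos 196° = 0.
        ΣF_y = 649 sin 21.8° + 227 sin 53.9° + 757 sin 93° + T_D sin 308.6° + T_E sin 196° = 0.
The known terms sum to (696.7, 1180) N, so 0.6239 T_D − 0.9613 T_E = -696.7 and -0.7815 T_D − 0.2756 T_E = -1180.
Solving simultaneously: T_D = 1021 N, T_E = 1387 N.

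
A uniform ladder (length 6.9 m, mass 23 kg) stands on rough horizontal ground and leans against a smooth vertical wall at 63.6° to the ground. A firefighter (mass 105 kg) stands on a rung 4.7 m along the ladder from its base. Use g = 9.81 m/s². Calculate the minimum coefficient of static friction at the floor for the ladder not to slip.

μ_min ≈ 0.322

ΣF_y = 0: N_floor = 23×9.81 + 105×9.81 = 1255.7 N.
Torques about the foot: N_wall · 6.9 sin 63.6° = 23×9.81×3.45 cos 63.6° + 105×9.81×4.7 cos 63.6° → N_wall = 404.29 N.
ΣF_x = 0: f_floor = N_wall = 404.29 N.
μ_min = f_floor / N_floor = 404.29 / 1255.7 = 0.322.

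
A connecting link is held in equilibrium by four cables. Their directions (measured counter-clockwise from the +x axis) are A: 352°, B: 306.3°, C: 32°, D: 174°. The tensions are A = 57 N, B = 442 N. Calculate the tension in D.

T_D ≈ 775 N

Resolve: ΣF_x = 57 cos 352° + 442 cos 306.3° + T_C cos 32° + T_D cos 174° = 0.
        ΣF_y = 57 sin 352° + 442 sin 306.3° + T_C sin 32° + T_D sin 174° = 0.
The known terms sum to (318.1, -364.2) N, so 0.8480 T_C − 0.9945 T_D = -318.1 and 0.5299 T_C + 0.1045 T_D = 364.2.
Solving simultaneously: T_C = 534.2 N, T_D = 775.4 N.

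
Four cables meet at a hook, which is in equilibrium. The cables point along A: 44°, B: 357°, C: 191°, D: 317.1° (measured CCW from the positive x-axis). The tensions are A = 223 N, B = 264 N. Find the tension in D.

T_D ≈ 71.3 N

Resolve: ΣF_x = 223 cos 44° + 264 cos 357° + T_C cos 191° + T_D cos 317.1° = 0.
        ΣF_y = 223 sin 44° + 264 sin 357° + T_C sin 191° + T_D sin 317.1° = 0.
The known terms sum to (424.1, 141.1) N, so -0.9816 T_C + 0.7325 T_D = -424.1 and -0.1908 T_C − 0.6807 T_D = -141.1.
Solving simultaneously: T_C = 485.2 N, T_D = 71.27 N.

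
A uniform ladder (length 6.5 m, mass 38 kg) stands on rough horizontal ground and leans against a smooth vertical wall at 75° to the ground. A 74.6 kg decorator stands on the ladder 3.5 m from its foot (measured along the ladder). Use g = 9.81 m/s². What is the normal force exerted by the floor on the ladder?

N_floor ≈ 1100 N

ΣF_y = 0: N_floor = 38×9.81 + 74.6×9.81 = 1104.6 N.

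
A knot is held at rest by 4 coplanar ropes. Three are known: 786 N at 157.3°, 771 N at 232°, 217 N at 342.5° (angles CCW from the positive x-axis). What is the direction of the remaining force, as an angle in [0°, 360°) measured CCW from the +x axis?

θ ≈ 20.4°

Sum the known components: ΣF_x = -992.8 N, ΣF_y = -369.5 N.
For equilibrium the remaining force must supply (−ΣF_x, −ΣF_y) = (992.8, 369.5) N.
Magnitude = √((992.8)² + (369.5)²) = 1059 N; direction = atan2(369.5, 992.8) = 20.4°.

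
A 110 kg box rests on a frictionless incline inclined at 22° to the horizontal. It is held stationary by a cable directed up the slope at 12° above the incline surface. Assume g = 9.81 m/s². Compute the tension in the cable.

Take axes along and perpendicular to the incline. Weight components: W sin 22° = 404.2 N down-slope, W cos 22° = 1001 N into the surface.
Along incline: T cos 12° = W sin 22° → T = 413.3 N.
Perpendicular: N = W cos 22° − T sin 12° = 914.6 N.

T ≈ 413 N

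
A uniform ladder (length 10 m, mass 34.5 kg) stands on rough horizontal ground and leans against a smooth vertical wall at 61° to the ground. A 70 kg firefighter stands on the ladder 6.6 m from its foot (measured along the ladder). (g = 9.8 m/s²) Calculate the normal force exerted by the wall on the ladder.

N_wall ≈ 345 N

Torques about the foot: N_wall · 10 sin 61° = 34.5×9.8×5 cos 61° + 70×9.8×6.6 cos 61° → N_wall = 344.67 N.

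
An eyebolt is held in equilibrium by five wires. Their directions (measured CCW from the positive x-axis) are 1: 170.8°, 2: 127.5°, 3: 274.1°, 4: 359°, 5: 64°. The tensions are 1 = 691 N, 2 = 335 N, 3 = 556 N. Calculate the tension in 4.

T_4 ≈ 753 N

Resolve: ΣF_x = 691 cos 170.8° + 335 cos 127.5° + 556 cos 274.1° + T_4 cos 359° + T_5 cos 64° = 0.
        ΣF_y = 691 sin 170.8° + 335 sin 127.5° + 556 sin 274.1° + T_4 sin 359° + T_5 sin 64° = 0.
The known terms sum to (-846.3, -178.3) N, so 0.9998 T_4 + 0.4384 T_5 = 846.3 and -0.0175 T_4 + 0.8988 T_5 = 178.3.
Solving simultaneously: T_4 = 753 N, T_5 = 213 N.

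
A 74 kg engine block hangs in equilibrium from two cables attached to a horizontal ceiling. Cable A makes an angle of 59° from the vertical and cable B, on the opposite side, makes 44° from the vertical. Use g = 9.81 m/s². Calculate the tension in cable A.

T_A ≈ 518 N

Angles from the horizontal: cable A is 90° − 59° = 31°, cable B is 90° − 44° = 46°.
Weight W = 74 × 9.81 = 725.9 N acts straight down.
Horizontal: T_A cos 31° = T_B cos 46°  →  T_B = 1.234 T_A.
Vertical: T_A sin 31° + T_B sin 46° = 725.9.
Substituting the horizontal relation into the vertical equation gives 1.403 T_A = 725.9, so T_A = 517.5 N.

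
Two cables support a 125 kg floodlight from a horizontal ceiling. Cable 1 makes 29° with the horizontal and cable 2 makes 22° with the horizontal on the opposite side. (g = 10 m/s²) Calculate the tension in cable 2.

T_2 ≈ 1410 N

Weight W = 125 × 10 = 1250 N acts straight down.
Horizontal: T_1 cos 29° = T_2 cos 22°  →  T_1 = 1.06 T_2.
Vertical: T_1 sin 29° + T_2 sin 22° = 1250.
Substituting the horizontal relation into the vertical equation gives 0.8886 T_2 = 1250, so T_2 = 1407 N.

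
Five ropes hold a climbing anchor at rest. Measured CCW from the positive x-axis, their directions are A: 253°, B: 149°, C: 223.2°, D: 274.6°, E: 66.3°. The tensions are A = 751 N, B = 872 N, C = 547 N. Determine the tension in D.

T_D ≈ 2090 N

Resolve: ΣF_x = 751 cos 253° + 872 cos 149° + 547 cos 223.2° + T_D cos 274.6° + T_E cos 66.3° = 0.
        ΣF_y = 751 sin 253° + 872 sin 149° + 547 sin 223.2° + T_D sin 274.6° + T_E sin 66.3° = 0.
The known terms sum to (-1366, -643.5) N, so 0.0802 T_D + 0.4019 T_E = 1366 and -0.9968 T_D + 0.9157 T_E = 643.5.
Solving simultaneously: T_D = 2092 N, T_E = 2980 N.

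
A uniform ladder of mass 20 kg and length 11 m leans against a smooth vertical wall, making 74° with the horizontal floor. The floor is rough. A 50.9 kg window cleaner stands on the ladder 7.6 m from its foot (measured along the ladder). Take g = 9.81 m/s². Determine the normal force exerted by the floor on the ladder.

ΣF_y = 0: N_floor = 20×9.81 + 50.9×9.81 = 695.53 N.

N_floor ≈ 696 N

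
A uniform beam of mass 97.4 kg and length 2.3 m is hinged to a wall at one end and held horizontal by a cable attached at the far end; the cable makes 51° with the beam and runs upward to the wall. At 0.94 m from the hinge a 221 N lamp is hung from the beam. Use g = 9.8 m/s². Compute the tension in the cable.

Take torques about the hinge: T sin 51° · 2.3 = 97.4×9.8×1.15 + 221×0.94 = 1305.4 N·m.
So T = 1305.4 / (0.7771 × 2.3) = 730.34 N.

T ≈ 730 N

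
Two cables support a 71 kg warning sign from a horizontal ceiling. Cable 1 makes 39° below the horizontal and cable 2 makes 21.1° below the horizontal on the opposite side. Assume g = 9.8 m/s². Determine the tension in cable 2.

T_2 ≈ 624 N

Weight W = 71 × 9.8 = 695.8 N acts straight down.
Horizontal: T_1 cos 39° = T_2 cos 21.1°  →  T_1 = 1.2 T_2.
Vertical: T_1 sin 39° + T_2 sin 21.1° = 695.8.
Substituting the horizontal relation into the vertical equation gives 1.115 T_2 = 695.8, so T_2 = 623.8 N.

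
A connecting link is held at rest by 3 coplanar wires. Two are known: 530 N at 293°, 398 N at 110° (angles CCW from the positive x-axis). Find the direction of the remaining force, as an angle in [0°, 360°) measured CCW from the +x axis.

θ ≈ 122°

Sum the known components: ΣF_x = 70.96 N, ΣF_y = -113.9 N.
For equilibrium the remaining force must supply (−ΣF_x, −ΣF_y) = (-70.96, 113.9) N.
Magnitude = √((-70.96)² + (113.9)²) = 134.2 N; direction = atan2(113.9, -70.96) = 121.9°.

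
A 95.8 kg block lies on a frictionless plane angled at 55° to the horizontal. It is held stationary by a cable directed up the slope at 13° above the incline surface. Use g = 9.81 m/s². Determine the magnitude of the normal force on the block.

Take axes along and perpendicular to the incline. Weight components: W sin 55° = 769.8 N down-slope, W cos 55° = 539 N into the surface.
Along incline: T cos 13° = W sin 55° → T = 790.1 N.
Perpendicular: N = W cos 55° − T sin 13° = 361.3 N.

N ≈ 361 N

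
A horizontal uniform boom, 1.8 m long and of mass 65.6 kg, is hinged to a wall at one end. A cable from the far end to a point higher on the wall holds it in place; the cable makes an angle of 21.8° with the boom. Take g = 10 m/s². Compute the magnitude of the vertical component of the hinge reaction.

|H_y| ≈ 328 N

Take torques about the hinge: T sin 21.8° · 1.8 = 65.6×10×0.9 = 590.4 N·m.
So T = 590.4 / (0.3714 × 1.8) = 883.22 N.
ΣF_y = 0: H_y = (65.6×10) − T sin 21.8° = 656 − 328 = 328 N.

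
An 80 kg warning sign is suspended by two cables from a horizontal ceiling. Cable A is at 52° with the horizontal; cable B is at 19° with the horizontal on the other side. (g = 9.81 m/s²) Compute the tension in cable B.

Weight W = 80 × 9.81 = 784.8 N acts straight down.
Horizontal: T_A cos 52° = T_B cos 19°  →  T_A = 1.536 T_B.
Vertical: T_A sin 52° + T_B sin 19° = 784.8.
Substituting the horizontal relation into the vertical equation gives 1.536 T_B = 784.8, so T_B = 511 N.

T_B ≈ 511 N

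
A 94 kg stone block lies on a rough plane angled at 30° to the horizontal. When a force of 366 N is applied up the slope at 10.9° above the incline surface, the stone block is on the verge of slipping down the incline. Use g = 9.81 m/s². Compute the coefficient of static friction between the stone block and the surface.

On the verge of sliding down the incline, friction is at its maximum μN and acts up the slope.
Perpendicular to incline: N = W cos 30° − P sin 10.9° = 798.6 − 69.21 = 729.4 N.
Along incline: P cos 10.9° + μN = W sin 30° → μ = (W sin 30° − P cos 10.9°) / N = 0.1394.

μ ≈ 0.139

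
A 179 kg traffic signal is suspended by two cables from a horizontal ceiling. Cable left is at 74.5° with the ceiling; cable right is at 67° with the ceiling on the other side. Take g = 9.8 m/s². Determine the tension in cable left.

T_left ≈ 1100 N

Weight W = 179 × 9.8 = 1754 N acts straight down.
Horizontal: T_left cos 74.5° = T_right cos 67°  →  T_right = 0.6839 T_left.
Vertical: T_left sin 74.5° + T_right sin 67° = 1754.
Substituting the horizontal relation into the vertical equation gives 1.593 T_left = 1754, so T_left = 1101 N.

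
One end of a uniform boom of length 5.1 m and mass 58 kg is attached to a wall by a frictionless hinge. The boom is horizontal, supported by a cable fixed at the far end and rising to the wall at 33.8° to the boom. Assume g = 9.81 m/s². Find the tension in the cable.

Take torques about the hinge: T sin 33.8° · 5.1 = 58×9.81×2.55 = 1450.9 N·m.
So T = 1450.9 / (0.5563 × 5.1) = 511.4 N.

T ≈ 511 N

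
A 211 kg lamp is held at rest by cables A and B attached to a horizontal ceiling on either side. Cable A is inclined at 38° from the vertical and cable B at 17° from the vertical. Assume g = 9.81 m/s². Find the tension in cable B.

T_B ≈ 1560 N

Angles from the horizontal: cable A is 90° − 38° = 52°, cable B is 90° − 17° = 73°.
Weight W = 211 × 9.81 = 2070 N acts straight down.
Horizontal: T_A cos 52° = T_B cos 73°  →  T_A = 0.4749 T_B.
Vertical: T_A sin 52° + T_B sin 73° = 2070.
Substituting the horizontal relation into the vertical equation gives 1.331 T_B = 2070, so T_B = 1556 N.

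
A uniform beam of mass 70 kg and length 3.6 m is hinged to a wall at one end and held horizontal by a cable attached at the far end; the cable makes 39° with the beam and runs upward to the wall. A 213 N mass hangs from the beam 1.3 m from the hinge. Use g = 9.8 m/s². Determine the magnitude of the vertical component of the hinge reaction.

Take torques about the hinge: T sin 39° · 3.6 = 70×9.8×1.8 + 213×1.3 = 1511.7 N·m.
So T = 1511.7 / (0.6293 × 3.6) = 667.25 N.
ΣF_y = 0: H_y = (70×9.8 + 213) − T sin 39° = 899 − 419.92 = 479.08 N.

|H_y| ≈ 479 N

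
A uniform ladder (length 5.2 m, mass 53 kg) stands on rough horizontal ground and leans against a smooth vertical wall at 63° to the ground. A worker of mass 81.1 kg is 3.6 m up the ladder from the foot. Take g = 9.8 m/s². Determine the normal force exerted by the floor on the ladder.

ΣF_y = 0: N_floor = 53×9.8 + 81.1×9.8 = 1314.2 N.

N_floor ≈ 1310 N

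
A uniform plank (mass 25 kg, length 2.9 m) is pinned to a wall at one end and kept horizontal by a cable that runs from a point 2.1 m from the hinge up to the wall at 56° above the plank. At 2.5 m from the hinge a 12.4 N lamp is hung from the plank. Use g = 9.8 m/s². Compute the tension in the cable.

Take torques about the hinge: T sin 56° · 2.1 = 25×9.8×1.45 + 12.4×2.5 = 386.25 N·m.
So T = 386.25 / (0.8290 × 2.1) = 221.86 N.

T ≈ 222 N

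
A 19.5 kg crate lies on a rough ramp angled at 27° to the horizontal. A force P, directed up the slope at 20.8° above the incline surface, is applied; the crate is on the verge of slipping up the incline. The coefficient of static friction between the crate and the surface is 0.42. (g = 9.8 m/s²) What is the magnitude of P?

On the verge of sliding up the incline, friction equals μN and acts down the slope.
Perpendicular: N + P sin 20.8° = W cos 27° = 170.3 N.
Along incline: P cos 20.8° = W sin 27° + μN  with W sin 27° = 86.76 N.
Solving the pair for P and N: P = 146 N, N = 118.4 N (and f = μN = 49.74 N).

P ≈ 146 N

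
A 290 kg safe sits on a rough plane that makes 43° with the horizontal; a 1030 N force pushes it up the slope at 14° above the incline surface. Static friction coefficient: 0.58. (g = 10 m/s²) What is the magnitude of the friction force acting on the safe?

Axes along / perpendicular to the incline. W sin 43° = 1978 N down-slope; W cos 43° = 2121 N into the surface.
Perpendicular: N = W cos 43° − P sin 14° = 2121 − 249.2 = 1872 N.
Along incline: P cos 14° + f = W sin 43° (friction acts up-slope) → f = 1978 − 999.4 = 978.4 N.
|f| = 978.4 N ≤ μN = 1086 N, so the safe is indeed static.

f ≈ 978 N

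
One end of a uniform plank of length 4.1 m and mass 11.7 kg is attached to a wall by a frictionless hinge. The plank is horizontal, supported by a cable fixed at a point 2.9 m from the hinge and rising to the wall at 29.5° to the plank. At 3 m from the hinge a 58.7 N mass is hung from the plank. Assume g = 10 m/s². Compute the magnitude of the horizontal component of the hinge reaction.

H_x ≈ 254 N

Take torques about the hinge: T sin 29.5° · 2.9 = 11.7×10×2.05 + 58.7×3 = 415.95 N·m.
So T = 415.95 / (0.4924 × 2.9) = 291.28 N.
ΣF_x = 0: H_x = T cos 29.5° = 253.51 N.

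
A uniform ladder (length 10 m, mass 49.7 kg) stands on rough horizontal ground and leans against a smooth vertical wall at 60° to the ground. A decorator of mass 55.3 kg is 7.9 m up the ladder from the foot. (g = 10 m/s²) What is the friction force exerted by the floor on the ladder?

f ≈ 396 N

Torques about the foot: N_wall · 10 sin 60° = 49.7×10×5 cos 60° + 55.3×10×7.9 cos 60° → N_wall = 395.7 N.
ΣF_x = 0: f_floor = N_wall = 395.7 N.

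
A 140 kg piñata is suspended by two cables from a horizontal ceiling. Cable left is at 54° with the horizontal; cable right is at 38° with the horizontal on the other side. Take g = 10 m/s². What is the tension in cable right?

Weight W = 140 × 10 = 1400 N acts straight down.
Horizontal: T_left cos 54° = T_right cos 38°  →  T_left = 1.341 T_right.
Vertical: T_left sin 54° + T_right sin 38° = 1400.
Substituting the horizontal relation into the vertical equation gives 1.7 T_right = 1400, so T_right = 823.4 N.

T_right ≈ 823 N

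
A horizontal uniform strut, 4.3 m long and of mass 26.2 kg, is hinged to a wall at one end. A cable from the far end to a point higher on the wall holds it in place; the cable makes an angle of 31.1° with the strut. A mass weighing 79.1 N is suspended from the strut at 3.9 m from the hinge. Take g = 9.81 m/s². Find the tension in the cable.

Take torques about the hinge: T sin 31.1° · 4.3 = 26.2×9.81×2.15 + 79.1×3.9 = 861.09 N·m.
So T = 861.09 / (0.5165 × 4.3) = 387.69 N.

T ≈ 388 N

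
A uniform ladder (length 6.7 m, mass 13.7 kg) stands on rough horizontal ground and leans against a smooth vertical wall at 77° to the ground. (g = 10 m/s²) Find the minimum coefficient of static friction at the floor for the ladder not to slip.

μ_min ≈ 0.115

ΣF_y = 0: N_floor = 13.7×10 = 137 N.
Torques about the foot: N_wall · 6.7 sin 77° = 13.7×10×3.35 cos 77° → N_wall = 15.814 N.
ΣF_x = 0: f_floor = N_wall = 15.814 N.
μ_min = f_floor / N_floor = 15.814 / 137 = 0.1154.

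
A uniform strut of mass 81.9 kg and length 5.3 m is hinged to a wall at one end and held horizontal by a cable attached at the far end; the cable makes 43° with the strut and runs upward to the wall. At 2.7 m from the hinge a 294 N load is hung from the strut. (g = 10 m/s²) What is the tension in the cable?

Take torques about the hinge: T sin 43° · 5.3 = 81.9×10×2.65 + 294×2.7 = 2964.2 N·m.
So T = 2964.2 / (0.6820 × 5.3) = 820.05 N.

T ≈ 820 N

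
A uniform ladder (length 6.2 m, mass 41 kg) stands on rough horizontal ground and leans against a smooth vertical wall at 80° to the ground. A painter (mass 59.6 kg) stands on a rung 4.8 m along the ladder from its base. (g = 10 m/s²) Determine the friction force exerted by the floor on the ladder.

f ≈ 118 N

Torques about the foot: N_wall · 6.2 sin 80° = 41×10×3.1 cos 80° + 59.6×10×4.8 cos 80° → N_wall = 117.51 N.
ΣF_x = 0: f_floor = N_wall = 117.51 N.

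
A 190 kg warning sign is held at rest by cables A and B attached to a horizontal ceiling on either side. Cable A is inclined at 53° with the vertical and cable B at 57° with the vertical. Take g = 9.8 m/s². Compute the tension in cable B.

T_B ≈ 1580 N

Angles from the horizontal: cable A is 90° − 53° = 37°, cable B is 90° − 57° = 33°.
Weight W = 190 × 9.8 = 1862 N acts straight down.
Horizontal: T_A cos 37° = T_B cos 33°  →  T_A = 1.05 T_B.
Vertical: T_A sin 37° + T_B sin 33° = 1862.
Substituting the horizontal relation into the vertical equation gives 1.177 T_B = 1862, so T_B = 1582 N.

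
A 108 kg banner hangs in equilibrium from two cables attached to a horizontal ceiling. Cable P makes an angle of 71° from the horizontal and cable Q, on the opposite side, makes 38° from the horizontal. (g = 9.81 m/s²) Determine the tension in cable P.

Weight W = 108 × 9.81 = 1059 N acts straight down.
Horizontal: T_P cos 71° = T_Q cos 38°  →  T_Q = 0.4132 T_P.
Vertical: T_P sin 71° + T_Q sin 38° = 1059.
Substituting the horizontal relation into the vertical equation gives 1.2 T_P = 1059, so T_P = 883 N.

T_P ≈ 883 N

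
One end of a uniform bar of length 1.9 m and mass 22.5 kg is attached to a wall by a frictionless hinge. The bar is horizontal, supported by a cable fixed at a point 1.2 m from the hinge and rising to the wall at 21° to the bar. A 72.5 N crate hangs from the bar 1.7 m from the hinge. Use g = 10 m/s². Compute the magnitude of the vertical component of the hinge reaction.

|H_y| ≈ 16.7 N

Take torques about the hinge: T sin 21° · 1.2 = 22.5×10×0.95 + 72.5×1.7 = 337 N·m.
So T = 337 / (0.3584 × 1.2) = 783.65 N.
ΣF_y = 0: H_y = (22.5×10 + 72.5) − T sin 21° = 297.5 − 280.83 = 16.667 N.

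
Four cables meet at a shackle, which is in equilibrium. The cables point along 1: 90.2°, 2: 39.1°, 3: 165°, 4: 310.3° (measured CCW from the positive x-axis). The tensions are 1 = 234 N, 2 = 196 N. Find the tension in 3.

T_3 ≈ 609 N

Resolve: ΣF_x = 234 cos 90.2° + 196 cos 39.1° + T_3 cos 165° + T_4 cos 310.3° = 0.
        ΣF_y = 234 sin 90.2° + 196 sin 39.1° + T_3 sin 165° + T_4 sin 310.3° = 0.
The known terms sum to (151.3, 357.6) N, so -0.9659 T_3 + 0.6468 T_4 = -151.3 and 0.2588 T_3 − 0.7627 T_4 = -357.6.
Solving simultaneously: T_3 = 609 N, T_4 = 675.6 N.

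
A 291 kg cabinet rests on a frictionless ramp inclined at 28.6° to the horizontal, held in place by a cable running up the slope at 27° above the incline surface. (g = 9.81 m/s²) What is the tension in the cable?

T ≈ 1530 N

Take axes along and perpendicular to the incline. Weight components: W sin 28.6° = 1367 N down-slope, W cos 28.6° = 2506 N into the surface.
Along incline: T cos 27° = W sin 28.6° → T = 1534 N.
Perpendicular: N = W cos 28.6° − T sin 27° = 1810 N.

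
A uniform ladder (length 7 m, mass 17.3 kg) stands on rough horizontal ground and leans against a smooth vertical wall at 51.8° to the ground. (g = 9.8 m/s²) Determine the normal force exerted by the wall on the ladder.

N_wall ≈ 66.7 N

Torques about the foot: N_wall · 7 sin 51.8° = 17.3×9.8×3.5 cos 51.8° → N_wall = 66.707 N.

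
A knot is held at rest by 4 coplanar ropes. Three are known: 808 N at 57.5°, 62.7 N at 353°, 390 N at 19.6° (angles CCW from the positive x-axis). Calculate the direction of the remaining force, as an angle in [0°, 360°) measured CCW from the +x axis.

Sum the known components: ΣF_x = 863.8 N, ΣF_y = 804.6 N.
For equilibrium the remaining force must supply (−ΣF_x, −ΣF_y) = (-863.8, -804.6) N.
Magnitude = √((-863.8)² + (-804.6)²) = 1180 N; direction = atan2(-804.6, -863.8) = 223.0°.

θ ≈ 223°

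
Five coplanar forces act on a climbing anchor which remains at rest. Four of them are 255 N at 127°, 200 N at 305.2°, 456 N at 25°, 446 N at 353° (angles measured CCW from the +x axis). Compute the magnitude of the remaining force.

F ≈ 837 N

Sum the known components: ΣF_x = 817.8 N, ΣF_y = 178.6 N.
For equilibrium the remaining force must supply (−ΣF_x, −ΣF_y) = (-817.8, -178.6) N.
Magnitude = √((-817.8)² + (-178.6)²) = 837 N; direction = atan2(-178.6, -817.8) = 192.3°.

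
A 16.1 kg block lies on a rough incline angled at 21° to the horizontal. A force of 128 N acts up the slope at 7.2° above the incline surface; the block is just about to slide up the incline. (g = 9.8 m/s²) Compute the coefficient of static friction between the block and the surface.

On the verge of sliding up the incline, friction is at its maximum μN and acts down the slope.
Perpendicular to incline: N = W cos 21° − P sin 7.2° = 147.3 − 16.04 = 131.3 N.
Along incline: P cos 7.2° − μN = W sin 21° → μ = −(W sin 21° − P cos 7.2°) / N = 0.5367.

μ ≈ 0.537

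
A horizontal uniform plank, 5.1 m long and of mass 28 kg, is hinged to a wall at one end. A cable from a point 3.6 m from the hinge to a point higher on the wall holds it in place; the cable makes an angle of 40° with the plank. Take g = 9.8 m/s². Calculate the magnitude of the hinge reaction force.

|H| ≈ 245 N

Take torques about the hinge: T sin 40° · 3.6 = 28×9.8×2.55 = 699.72 N·m.
So T = 699.72 / (0.6428 × 3.6) = 302.38 N.
ΣF_x = 0: H_x = T cos 40° = 231.64 N.
ΣF_y = 0: H_y = (28×9.8) − T sin 40° = 274.4 − 194.37 = 80.033 N.
|H| = √(H_x² + H_y²) = √((231.64)² + (80.033)²) = 245.07 N.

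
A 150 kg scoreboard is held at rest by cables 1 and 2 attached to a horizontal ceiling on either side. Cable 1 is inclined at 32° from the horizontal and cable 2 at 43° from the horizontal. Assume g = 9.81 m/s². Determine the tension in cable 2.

T_2 ≈ 1290 N

Weight W = 150 × 9.81 = 1472 N acts straight down.
Horizontal: T_1 cos 32° = T_2 cos 43°  →  T_1 = 0.8624 T_2.
Vertical: T_1 sin 32° + T_2 sin 43° = 1472.
Substituting the horizontal relation into the vertical equation gives 1.139 T_2 = 1472, so T_2 = 1292 N.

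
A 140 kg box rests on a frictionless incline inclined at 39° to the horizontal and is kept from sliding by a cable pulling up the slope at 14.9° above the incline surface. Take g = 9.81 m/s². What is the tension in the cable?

T ≈ 894 N

Take axes along and perpendicular to the incline. Weight components: W sin 39° = 864.3 N down-slope, W cos 39° = 1067 N into the surface.
Along incline: T cos 14.9° = W sin 39° → T = 894.4 N.
Perpendicular: N = W cos 39° − T sin 14.9° = 837.4 N.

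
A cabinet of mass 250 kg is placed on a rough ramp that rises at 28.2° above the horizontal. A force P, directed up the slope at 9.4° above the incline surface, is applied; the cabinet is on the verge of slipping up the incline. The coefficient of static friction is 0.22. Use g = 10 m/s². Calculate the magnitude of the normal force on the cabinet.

N ≈ 1940 N

On the verge of sliding up the incline, friction equals μN and acts down the slope.
Perpendicular: N + P sin 9.4° = W cos 28.2° = 2203 N.
Along incline: P cos 9.4° = W sin 28.2° + μN  with W sin 28.2° = 1181 N.
Solving the pair for P and N: P = 1629 N, N = 1937 N (and f = μN = 426.2 N).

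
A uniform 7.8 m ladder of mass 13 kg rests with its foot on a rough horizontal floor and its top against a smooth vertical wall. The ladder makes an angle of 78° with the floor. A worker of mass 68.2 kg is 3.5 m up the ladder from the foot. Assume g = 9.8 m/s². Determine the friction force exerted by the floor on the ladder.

f ≈ 77.3 N

Torques about the foot: N_wall · 7.8 sin 78° = 13×9.8×3.9 cos 78° + 68.2×9.8×3.5 cos 78° → N_wall = 77.287 N.
ΣF_x = 0: f_floor = N_wall = 77.287 N.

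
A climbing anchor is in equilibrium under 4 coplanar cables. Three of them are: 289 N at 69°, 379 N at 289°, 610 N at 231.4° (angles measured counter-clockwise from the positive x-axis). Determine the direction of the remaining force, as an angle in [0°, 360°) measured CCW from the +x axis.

Sum the known components: ΣF_x = -153.6 N, ΣF_y = -565.3 N.
For equilibrium the remaining force must supply (−ΣF_x, −ΣF_y) = (153.6, 565.3) N.
Magnitude = √((153.6)² + (565.3)²) = 585.8 N; direction = atan2(565.3, 153.6) = 74.8°.

θ ≈ 74.8°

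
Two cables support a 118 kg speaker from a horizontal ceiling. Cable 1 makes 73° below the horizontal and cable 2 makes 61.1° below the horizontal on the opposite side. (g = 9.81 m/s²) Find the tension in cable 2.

Weight W = 118 × 9.81 = 1158 N acts straight down.
Horizontal: T_1 cos 73° = T_2 cos 61.1°  →  T_1 = 1.653 T_2.
Vertical: T_1 sin 73° + T_2 sin 61.1° = 1158.
Substituting the horizontal relation into the vertical equation gives 2.456 T_2 = 1158, so T_2 = 471.3 N.

T_2 ≈ 471 N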